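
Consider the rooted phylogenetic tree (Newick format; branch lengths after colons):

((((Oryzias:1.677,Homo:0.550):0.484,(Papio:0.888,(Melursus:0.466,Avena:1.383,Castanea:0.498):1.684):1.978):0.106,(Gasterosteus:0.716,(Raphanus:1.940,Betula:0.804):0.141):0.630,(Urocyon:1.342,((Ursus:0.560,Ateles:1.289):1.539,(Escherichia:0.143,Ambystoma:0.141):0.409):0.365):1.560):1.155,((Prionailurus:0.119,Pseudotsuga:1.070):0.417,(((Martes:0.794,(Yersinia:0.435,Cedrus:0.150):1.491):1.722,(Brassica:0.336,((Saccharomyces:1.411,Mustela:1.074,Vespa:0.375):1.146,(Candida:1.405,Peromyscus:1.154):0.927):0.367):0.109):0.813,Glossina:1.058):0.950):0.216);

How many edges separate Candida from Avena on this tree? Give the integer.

The MRCA of Candida and Avena is the root of the tree.
From Candida up to that node: 7 branches. From Avena up to the same node: 5 branches. Total: 7 + 5 = 12.

12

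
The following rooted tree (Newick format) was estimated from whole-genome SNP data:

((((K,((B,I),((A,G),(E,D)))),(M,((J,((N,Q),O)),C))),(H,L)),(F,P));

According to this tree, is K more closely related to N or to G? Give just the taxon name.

The MRCA of K and G subtends (K,((B,I),((A,G),(E,D)))) (7 taxa).
The MRCA of K and N subtends ((K,((B,I),((A,G),(E,D)))),(M,((J,((N,Q),O)),C))) (13 taxa).
The first is nested inside the second, so K shares a more recent common ancestor with G.

G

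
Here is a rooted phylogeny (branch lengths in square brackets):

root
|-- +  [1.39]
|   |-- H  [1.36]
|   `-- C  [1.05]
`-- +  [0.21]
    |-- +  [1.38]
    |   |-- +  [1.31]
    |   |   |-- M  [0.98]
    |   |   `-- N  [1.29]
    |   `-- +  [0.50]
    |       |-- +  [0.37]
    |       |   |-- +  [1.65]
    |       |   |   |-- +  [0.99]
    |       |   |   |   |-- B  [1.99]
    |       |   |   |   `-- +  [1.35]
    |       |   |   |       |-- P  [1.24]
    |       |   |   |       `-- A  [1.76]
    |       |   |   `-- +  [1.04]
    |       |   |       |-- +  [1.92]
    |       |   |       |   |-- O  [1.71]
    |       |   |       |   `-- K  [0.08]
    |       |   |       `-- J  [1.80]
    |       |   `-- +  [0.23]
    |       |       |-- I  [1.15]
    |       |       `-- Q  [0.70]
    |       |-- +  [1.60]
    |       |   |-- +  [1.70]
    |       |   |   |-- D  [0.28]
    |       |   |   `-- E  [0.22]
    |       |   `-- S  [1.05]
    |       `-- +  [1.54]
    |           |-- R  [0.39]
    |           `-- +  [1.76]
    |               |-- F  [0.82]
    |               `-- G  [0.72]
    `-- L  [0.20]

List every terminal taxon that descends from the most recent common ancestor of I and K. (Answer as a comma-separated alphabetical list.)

Tracing I: it sits inside (I,Q).
Tracing K: it sits inside (O,K).
The smallest clade enclosing both is (((B,(P,A)),((O,K),J)),(I,Q)); the answer is its 8 terminal taxa in alphabetical order.

A, B, I, J, K, O, P, Q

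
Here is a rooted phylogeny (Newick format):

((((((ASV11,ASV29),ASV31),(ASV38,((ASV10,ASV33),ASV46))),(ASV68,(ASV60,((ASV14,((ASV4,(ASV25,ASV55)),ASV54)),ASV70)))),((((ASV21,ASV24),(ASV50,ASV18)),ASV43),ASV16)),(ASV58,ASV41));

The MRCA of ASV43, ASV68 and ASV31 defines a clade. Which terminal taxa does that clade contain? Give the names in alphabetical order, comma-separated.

Tracing ASV43: it sits inside (((ASV21,ASV24),(ASV50,ASV18)),ASV43).
Tracing ASV68: it sits inside (ASV68,(ASV60,((ASV14,((ASV4,(ASV25,ASV55)),ASV54)),ASV70))).
Tracing ASV31: it sits inside ((ASV11,ASV29),ASV31).
The smallest clade enclosing all 3 is (((((ASV11,ASV29),ASV31),(ASV38,((ASV10,ASV33),ASV46))),(ASV68,(ASV60,((ASV14,((ASV4,(ASV25,ASV55)),ASV54)),ASV70)))),((((ASV21,ASV24),(ASV50,ASV18)),ASV43),ASV16)); the answer is its 21 terminal taxa in alphabetical order.

ASV10, ASV11, ASV14, ASV16, ASV18, ASV21, ASV24, ASV25, ASV29, ASV31, ASV33, ASV38, ASV4, ASV43, ASV46, ASV50, ASV54, ASV55, ASV60, ASV68, ASV70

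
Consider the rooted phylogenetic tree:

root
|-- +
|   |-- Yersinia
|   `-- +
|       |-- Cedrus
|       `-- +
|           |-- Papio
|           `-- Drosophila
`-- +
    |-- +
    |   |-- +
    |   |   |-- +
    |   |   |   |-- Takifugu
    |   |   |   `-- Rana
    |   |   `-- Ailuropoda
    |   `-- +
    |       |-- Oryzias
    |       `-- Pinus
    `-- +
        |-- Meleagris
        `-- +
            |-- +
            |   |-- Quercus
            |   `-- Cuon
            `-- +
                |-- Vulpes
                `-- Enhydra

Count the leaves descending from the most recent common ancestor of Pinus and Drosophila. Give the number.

The MRCA of Pinus and Drosophila is the root, so the clade is the entire tree.
That clade contains 14 terminal taxa: Ailuropoda, Cedrus, Cuon, Drosophila, Enhydra, Meleagris, Oryzias, Papio, Pinus, Quercus, Rana, Takifugu, Vulpes, Yersinia.

14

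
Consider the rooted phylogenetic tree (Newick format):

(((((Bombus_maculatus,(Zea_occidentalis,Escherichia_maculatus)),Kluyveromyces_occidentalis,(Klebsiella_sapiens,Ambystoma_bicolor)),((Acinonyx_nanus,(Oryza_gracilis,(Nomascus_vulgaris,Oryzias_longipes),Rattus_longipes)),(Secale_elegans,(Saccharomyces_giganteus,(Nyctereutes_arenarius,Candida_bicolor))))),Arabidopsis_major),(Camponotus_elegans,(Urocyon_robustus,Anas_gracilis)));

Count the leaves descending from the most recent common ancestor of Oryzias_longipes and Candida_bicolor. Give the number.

9

The MRCA of Oryzias_longipes and Candida_bicolor is the node subtending ((Acinonyx_nanus,(Oryza_gracilis,(Nomascus_vulgaris,Oryzias_longipes),Rattus_longipes)),(Secale_elegans,(Saccharomyces_giganteus,(Nyctereutes_arenarius,Candida_bicolor)))).
That clade contains 9 terminal taxa: Acinonyx_nanus, Candida_bicolor, Nomascus_vulgaris, Nyctereutes_arenarius, Oryza_gracilis, Oryzias_longipes, Rattus_longipes, Saccharomyces_giganteus, Secale_elegans.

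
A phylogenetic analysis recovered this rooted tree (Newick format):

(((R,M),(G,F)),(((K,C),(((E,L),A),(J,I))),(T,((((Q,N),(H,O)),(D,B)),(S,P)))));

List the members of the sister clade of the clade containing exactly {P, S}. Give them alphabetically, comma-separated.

B, D, H, N, O, Q

The clade containing exactly {P, S} attaches to the tree at the node subtending ((((Q,N),(H,O)),(D,B)),(S,P)).
The other lineage descending from that same node — the sister group — is (((Q,N),(H,O)),(D,B)); its 6 tips in alphabetical order are the answer.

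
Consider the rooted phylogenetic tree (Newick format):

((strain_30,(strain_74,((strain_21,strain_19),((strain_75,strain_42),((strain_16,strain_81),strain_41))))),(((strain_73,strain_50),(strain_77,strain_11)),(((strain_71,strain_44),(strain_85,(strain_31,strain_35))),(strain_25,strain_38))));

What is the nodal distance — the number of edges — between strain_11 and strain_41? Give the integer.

10

The MRCA of strain_11 and strain_41 is the root of the tree.
From strain_11 up to that node: 4 branches. From strain_41 up to the same node: 6 branches. Total: 4 + 6 = 10.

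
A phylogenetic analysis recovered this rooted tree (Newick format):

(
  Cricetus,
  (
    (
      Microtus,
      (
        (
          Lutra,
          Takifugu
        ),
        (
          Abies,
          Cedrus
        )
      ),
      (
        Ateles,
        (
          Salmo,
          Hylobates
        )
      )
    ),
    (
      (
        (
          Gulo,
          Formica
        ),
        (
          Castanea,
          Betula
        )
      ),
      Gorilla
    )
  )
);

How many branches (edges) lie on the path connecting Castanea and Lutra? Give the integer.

The MRCA of Castanea and Lutra is the node subtending ((Microtus,((Lutra,Takifugu),(Abies,Cedrus)),(Ateles,(Salmo,Hylobates))),(((Gulo,Formica),(Castanea,Betula)),Gorilla)).
From Castanea up to that node: 4 branches. From Lutra up to the same node: 4 branches. Total: 4 + 4 = 8.

8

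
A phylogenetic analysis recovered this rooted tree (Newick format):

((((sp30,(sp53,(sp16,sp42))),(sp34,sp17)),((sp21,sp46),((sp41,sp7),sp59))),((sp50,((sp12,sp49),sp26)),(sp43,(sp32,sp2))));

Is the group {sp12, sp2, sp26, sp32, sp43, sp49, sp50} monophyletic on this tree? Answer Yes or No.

Yes

The most recent common ancestor of these taxa subtends ((sp50,((sp12,sp49),sp26)),(sp43,(sp32,sp2))).
That clade has exactly 7 tips — every listed taxon and nothing else — so the group is monophyletic.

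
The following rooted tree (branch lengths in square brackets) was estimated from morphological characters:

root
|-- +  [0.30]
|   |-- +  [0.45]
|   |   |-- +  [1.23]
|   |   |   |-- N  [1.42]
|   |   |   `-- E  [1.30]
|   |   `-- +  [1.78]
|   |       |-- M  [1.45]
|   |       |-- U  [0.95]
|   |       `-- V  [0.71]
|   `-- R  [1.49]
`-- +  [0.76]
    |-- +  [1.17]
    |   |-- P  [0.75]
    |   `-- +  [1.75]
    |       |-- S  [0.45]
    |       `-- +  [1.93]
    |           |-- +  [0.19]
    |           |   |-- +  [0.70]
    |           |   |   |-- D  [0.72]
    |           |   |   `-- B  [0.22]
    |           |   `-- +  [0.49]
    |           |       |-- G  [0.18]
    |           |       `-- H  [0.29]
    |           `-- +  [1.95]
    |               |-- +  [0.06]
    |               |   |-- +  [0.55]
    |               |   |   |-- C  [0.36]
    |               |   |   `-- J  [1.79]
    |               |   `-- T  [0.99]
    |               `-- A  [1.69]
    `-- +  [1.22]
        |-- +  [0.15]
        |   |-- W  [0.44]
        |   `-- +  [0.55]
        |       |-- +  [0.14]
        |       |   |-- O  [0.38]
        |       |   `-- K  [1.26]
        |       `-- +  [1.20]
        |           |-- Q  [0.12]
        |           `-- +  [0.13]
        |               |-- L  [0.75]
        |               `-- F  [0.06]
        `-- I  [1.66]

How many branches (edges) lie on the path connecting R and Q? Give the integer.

8

The MRCA of R and Q is the root of the tree.
From R up to that node: 2 branches. From Q up to the same node: 6 branches. Total: 2 + 6 = 8.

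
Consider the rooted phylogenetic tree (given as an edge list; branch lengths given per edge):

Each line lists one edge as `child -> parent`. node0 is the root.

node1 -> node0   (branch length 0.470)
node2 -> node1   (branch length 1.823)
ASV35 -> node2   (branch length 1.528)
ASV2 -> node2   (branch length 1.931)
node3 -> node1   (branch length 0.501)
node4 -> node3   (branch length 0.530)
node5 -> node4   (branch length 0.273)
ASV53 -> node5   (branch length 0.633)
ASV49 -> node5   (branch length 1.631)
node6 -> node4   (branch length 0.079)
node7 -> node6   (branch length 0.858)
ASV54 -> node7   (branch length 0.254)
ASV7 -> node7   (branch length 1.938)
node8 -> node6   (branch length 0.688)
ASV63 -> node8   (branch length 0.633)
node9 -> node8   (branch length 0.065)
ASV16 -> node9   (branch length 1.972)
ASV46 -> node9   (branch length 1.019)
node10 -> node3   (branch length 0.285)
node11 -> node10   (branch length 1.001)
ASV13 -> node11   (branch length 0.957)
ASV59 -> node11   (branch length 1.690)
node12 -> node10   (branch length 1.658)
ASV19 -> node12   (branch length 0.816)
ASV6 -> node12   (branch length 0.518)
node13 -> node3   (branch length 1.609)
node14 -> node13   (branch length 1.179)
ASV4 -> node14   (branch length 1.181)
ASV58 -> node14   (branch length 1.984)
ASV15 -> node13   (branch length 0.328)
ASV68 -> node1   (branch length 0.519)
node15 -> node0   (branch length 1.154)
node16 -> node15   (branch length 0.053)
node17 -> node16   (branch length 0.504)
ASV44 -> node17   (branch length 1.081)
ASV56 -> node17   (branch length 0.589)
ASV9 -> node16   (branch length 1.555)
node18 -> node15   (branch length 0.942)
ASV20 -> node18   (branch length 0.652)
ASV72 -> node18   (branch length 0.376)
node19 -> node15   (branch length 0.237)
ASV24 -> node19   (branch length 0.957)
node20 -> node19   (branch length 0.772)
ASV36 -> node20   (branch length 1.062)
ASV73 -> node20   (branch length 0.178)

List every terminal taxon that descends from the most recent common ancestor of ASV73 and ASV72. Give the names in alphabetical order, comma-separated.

ASV20, ASV24, ASV36, ASV44, ASV56, ASV72, ASV73, ASV9

Tracing ASV73: it sits inside (ASV36,ASV73).
Tracing ASV72: it sits inside (ASV20,ASV72).
The smallest clade enclosing both is (((ASV44,ASV56),ASV9),(ASV20,ASV72),(ASV24,(ASV36,ASV73))); the answer is its 8 terminal taxa in alphabetical order.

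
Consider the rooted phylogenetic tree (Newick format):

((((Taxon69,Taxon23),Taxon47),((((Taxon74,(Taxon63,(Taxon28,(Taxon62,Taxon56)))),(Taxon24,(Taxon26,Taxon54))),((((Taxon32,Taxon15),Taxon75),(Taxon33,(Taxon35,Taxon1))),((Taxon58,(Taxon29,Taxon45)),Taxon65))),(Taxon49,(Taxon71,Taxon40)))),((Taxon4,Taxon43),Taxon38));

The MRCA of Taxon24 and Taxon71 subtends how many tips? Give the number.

21

The MRCA of Taxon24 and Taxon71 is the node subtending ((((Taxon74,(Taxon63,(Taxon28,(Taxon62,Taxon56)))),(Taxon24,(Taxon26,Taxon54))),((((Taxon32,Taxon15),Taxon75),(Taxon33,(Taxon35,Taxon1))),((Taxon58,(Taxon29,Taxon45)),Taxon65))),(Taxon49,(Taxon71,Taxon40))).
That clade contains 21 terminal taxa: Taxon1, Taxon15, Taxon24, Taxon26, Taxon28, Taxon29, Taxon32, Taxon33, Taxon35, Taxon40, Taxon45, Taxon49, Taxon54, Taxon56, Taxon58, Taxon62, Taxon63, Taxon65, Taxon71, Taxon74, Taxon75.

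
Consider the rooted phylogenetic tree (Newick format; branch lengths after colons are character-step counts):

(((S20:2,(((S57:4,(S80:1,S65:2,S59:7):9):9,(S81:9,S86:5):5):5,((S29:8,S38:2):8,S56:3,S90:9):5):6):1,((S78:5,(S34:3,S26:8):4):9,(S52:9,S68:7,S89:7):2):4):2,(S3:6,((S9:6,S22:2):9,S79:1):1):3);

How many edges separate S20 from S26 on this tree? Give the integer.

6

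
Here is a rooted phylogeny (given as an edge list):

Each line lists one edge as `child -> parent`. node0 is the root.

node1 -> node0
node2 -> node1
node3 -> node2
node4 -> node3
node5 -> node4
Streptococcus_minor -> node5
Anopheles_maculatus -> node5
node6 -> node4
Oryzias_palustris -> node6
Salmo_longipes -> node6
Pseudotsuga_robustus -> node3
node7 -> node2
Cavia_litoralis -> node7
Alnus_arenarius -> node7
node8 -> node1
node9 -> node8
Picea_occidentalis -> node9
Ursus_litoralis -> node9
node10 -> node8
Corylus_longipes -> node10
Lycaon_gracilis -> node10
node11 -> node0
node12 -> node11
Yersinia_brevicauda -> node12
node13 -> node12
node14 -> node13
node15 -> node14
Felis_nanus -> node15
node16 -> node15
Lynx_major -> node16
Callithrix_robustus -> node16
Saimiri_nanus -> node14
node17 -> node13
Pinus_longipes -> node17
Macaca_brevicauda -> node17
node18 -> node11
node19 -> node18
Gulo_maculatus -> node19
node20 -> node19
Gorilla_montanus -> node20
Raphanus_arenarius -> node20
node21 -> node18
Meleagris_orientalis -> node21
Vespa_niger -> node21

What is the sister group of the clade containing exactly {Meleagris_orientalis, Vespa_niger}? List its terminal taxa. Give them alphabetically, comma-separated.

Gorilla_montanus, Gulo_maculatus, Raphanus_arenarius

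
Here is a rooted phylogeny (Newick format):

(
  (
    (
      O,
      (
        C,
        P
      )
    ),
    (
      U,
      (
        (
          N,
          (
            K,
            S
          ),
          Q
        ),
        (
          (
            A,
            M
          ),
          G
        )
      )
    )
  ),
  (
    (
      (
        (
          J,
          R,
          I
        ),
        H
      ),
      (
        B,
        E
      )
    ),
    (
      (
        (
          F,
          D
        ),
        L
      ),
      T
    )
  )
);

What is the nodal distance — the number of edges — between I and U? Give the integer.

8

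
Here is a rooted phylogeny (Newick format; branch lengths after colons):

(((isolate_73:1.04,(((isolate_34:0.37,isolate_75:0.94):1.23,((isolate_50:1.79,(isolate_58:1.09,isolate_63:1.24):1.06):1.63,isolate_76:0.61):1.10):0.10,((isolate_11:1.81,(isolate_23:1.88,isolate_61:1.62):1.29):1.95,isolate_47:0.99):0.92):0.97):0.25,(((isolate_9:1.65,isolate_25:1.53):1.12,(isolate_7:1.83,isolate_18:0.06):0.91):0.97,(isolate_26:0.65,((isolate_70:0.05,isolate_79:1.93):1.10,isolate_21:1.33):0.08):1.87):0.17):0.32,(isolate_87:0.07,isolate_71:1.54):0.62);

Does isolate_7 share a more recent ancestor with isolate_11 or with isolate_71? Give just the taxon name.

The MRCA of isolate_7 and isolate_11 subtends ((isolate_73,(((isolate_34,isolate_75),((isolate_50,(isolate_58,isolate_63)),isolate_76)),((isolate_11,(isolate_23,isolate_61)),isolate_47))),(((isolate_9,isolate_25),(isolate_7,isolate_18)),(isolate_26,((isolate_70,isolate_79),isolate_21)))) (19 taxa).
The MRCA of isolate_7 and isolate_71 is the root, subtending the entire tree (21 taxa).
The first is nested inside the second, so isolate_7 shares a more recent common ancestor with isolate_11.

isolate_11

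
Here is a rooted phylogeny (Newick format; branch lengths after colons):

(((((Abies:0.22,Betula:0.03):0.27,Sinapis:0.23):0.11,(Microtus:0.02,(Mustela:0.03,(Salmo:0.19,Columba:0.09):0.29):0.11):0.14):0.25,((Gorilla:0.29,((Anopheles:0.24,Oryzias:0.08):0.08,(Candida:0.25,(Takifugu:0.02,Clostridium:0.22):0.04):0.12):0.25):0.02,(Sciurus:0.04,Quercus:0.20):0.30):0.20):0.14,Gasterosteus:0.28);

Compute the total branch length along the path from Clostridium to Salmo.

1.83

The path runs Clostridium → … → MRCA → … → Salmo; the MRCA is the node subtending ((((Abies,Betula),Sinapis),(Microtus,(Mustela,(Salmo,Columba)))),((Gorilla,((Anopheles,Oryzias),(Candida,(Takifugu,Clostridium)))),(Sciurus,Quercus))).
Branch lengths along that path: 0.22 + 0.04 + 0.12 + 0.25 + 0.02 + 0.20 + 0.25 + 0.14 + 0.11 + 0.29 + 0.19 = 1.83.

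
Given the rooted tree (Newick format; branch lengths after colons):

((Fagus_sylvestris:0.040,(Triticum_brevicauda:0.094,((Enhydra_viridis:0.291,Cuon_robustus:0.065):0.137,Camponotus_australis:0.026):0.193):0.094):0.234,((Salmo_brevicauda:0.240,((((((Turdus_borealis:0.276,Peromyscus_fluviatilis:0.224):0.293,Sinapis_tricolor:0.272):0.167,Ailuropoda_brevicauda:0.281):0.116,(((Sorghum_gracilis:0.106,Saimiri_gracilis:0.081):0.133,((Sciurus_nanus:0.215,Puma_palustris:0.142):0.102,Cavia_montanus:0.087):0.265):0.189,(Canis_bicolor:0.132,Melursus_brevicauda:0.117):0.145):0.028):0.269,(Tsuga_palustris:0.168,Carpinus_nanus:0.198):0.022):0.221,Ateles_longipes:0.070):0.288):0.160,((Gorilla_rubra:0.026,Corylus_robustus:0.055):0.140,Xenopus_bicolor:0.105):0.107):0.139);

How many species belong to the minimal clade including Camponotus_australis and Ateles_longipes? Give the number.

The MRCA of Camponotus_australis and Ateles_longipes is the root, so the clade is the entire tree.
That clade contains 23 terminal taxa: Ailuropoda_brevicauda, Ateles_longipes, Camponotus_australis, Canis_bicolor, Carpinus_nanus, Cavia_montanus, Corylus_robustus, Cuon_robustus, Enhydra_viridis, Fagus_sylvestris, Gorilla_rubra, Melursus_brevicauda, Peromyscus_fluviatilis, Puma_palustris, Saimiri_gracilis, Salmo_brevicauda, Sciurus_nanus, Sinapis_tricolor, Sorghum_gracilis, Triticum_brevicauda, Tsuga_palustris, Turdus_borealis, Xenopus_bicolor.

23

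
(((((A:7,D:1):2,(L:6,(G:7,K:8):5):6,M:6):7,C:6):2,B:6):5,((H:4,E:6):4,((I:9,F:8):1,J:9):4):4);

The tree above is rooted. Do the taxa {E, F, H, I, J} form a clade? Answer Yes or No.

The most recent common ancestor of these taxa subtends ((H,E),((I,F),J)).
That clade has exactly 5 tips — every listed taxon and nothing else — so the group is monophyletic.

Yes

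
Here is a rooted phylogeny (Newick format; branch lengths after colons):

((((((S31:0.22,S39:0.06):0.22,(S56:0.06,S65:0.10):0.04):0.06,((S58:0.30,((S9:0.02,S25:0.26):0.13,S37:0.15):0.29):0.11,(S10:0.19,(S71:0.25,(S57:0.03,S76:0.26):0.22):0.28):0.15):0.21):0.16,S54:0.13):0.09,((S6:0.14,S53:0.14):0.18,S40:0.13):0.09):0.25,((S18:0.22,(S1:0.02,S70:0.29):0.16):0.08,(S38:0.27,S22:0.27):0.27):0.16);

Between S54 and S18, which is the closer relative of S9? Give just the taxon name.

S54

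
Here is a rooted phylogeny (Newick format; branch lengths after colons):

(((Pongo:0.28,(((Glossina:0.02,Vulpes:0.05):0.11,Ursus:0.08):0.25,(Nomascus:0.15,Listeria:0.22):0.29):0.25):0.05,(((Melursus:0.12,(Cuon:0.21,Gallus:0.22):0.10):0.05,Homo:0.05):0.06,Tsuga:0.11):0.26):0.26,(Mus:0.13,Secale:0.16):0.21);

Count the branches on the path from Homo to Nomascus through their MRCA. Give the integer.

The MRCA of Homo and Nomascus is the node subtending ((Pongo,(((Glossina,Vulpes),Ursus),(Nomascus,Listeria))),(((Melursus,(Cuon,Gallus)),Homo),Tsuga)).
From Homo up to that node: 3 branches. From Nomascus up to the same node: 4 branches. Total: 3 + 4 = 7.

7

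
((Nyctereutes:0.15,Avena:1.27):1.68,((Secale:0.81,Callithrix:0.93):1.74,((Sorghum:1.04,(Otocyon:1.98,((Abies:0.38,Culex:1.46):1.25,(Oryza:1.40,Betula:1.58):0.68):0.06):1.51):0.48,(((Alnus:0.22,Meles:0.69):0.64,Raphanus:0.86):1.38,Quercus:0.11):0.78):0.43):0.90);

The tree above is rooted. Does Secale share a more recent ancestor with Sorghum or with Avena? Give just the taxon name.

The MRCA of Secale and Sorghum subtends ((Secale,Callithrix),((Sorghum,(Otocyon,((Abies,Culex),(Oryza,Betula)))),(((Alnus,Meles),Raphanus),Quercus))) (12 taxa).
The MRCA of Secale and Avena is the root, subtending the entire tree (14 taxa).
The first is nested inside the second, so Secale shares a more recent common ancestor with Sorghum.

Sorghum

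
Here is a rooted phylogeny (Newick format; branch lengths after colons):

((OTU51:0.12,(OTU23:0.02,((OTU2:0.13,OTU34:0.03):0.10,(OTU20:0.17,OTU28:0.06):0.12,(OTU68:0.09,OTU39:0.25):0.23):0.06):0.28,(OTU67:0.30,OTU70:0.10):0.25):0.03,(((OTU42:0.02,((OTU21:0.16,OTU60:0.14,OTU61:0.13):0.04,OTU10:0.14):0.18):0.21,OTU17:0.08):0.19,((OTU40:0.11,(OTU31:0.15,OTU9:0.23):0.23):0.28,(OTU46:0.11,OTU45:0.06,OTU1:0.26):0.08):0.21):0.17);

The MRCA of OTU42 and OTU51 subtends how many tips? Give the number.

22

The MRCA of OTU42 and OTU51 is the root, so the clade is the entire tree.
That clade contains 22 terminal taxa: OTU1, OTU10, OTU17, OTU2, OTU20, OTU21, OTU23, OTU28, OTU31, OTU34, OTU39, OTU40, OTU42, OTU45, OTU46, OTU51, OTU60, OTU61, OTU67, OTU68, OTU70, OTU9.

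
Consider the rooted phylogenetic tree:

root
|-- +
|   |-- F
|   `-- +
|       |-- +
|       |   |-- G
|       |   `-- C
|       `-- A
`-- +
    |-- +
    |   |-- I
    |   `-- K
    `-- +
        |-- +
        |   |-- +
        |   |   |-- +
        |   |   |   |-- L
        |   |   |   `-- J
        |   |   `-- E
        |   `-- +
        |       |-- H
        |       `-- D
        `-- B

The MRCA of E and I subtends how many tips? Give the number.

The MRCA of E and I is the node subtending ((I,K),((((L,J),E),(H,D)),B)).
That clade contains 8 terminal taxa: B, D, E, H, I, J, K, L.

8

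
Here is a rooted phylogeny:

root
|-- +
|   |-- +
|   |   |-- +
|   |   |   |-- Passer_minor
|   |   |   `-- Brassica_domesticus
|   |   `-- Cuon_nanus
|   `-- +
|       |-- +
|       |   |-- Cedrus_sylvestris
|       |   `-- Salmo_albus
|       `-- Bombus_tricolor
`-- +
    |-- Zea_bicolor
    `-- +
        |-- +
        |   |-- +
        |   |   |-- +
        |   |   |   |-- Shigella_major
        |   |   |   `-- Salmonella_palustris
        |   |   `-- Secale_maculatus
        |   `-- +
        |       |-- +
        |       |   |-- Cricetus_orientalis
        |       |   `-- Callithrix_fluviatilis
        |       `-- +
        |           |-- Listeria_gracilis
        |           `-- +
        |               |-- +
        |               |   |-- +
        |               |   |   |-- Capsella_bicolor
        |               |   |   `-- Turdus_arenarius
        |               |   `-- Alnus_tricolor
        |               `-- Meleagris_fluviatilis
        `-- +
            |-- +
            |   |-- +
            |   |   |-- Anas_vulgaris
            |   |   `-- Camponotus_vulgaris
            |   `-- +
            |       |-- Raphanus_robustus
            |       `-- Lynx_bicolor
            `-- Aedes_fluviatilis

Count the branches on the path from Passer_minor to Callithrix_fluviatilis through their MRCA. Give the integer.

10

The MRCA of Passer_minor and Callithrix_fluviatilis is the root of the tree.
From Passer_minor up to that node: 4 branches. From Callithrix_fluviatilis up to the same node: 6 branches. Total: 4 + 6 = 10.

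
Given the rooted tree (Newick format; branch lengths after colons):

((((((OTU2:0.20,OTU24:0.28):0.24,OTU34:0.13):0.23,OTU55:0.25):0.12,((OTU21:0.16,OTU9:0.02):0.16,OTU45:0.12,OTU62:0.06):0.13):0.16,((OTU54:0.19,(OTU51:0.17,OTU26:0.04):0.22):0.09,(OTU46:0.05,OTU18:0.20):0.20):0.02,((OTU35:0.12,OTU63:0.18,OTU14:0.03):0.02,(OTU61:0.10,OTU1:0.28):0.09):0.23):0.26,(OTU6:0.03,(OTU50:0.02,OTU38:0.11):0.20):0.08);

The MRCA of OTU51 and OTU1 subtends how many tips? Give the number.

18

The MRCA of OTU51 and OTU1 is the node subtending (((((OTU2,OTU24),OTU34),OTU55),((OTU21,OTU9),OTU45,OTU62)),((OTU54,(OTU51,OTU26)),(OTU46,OTU18)),((OTU35,OTU63,OTU14),(OTU61,OTU1))).
That clade contains 18 terminal taxa: OTU1, OTU14, OTU18, OTU2, OTU21, OTU24, OTU26, OTU34, OTU35, OTU45, OTU46, OTU51, OTU54, OTU55, OTU61, OTU62, OTU63, OTU9.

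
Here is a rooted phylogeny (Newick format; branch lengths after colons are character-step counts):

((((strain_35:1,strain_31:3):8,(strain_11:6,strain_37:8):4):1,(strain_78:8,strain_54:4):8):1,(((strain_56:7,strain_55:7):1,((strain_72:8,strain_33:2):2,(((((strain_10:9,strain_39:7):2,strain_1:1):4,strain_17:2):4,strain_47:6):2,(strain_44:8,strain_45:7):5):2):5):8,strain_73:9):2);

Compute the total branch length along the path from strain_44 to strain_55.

The path runs strain_44 → … → MRCA → … → strain_55; the MRCA is the node subtending ((strain_56,strain_55),((strain_72,strain_33),(((((strain_10,strain_39),strain_1),strain_17),strain_47),(strain_44,strain_45)))).
Branch lengths along that path: 8 + 5 + 2 + 5 + 1 + 7 = 28.

28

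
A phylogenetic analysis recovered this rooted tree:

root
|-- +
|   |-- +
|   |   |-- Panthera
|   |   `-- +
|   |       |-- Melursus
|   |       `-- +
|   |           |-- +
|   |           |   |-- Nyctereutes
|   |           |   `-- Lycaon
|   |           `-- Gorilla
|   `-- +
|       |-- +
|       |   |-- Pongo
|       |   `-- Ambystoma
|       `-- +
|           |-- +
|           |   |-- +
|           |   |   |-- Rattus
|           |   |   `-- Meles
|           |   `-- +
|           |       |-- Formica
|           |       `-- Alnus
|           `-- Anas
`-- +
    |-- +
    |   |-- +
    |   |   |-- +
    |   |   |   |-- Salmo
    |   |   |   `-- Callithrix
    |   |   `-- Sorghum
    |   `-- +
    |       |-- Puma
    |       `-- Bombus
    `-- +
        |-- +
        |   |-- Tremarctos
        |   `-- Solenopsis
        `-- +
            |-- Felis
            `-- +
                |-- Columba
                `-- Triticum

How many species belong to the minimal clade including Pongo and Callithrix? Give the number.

22

The MRCA of Pongo and Callithrix is the root, so the clade is the entire tree.
That clade contains 22 terminal taxa: Alnus, Ambystoma, Anas, Bombus, Callithrix, Columba, Felis, Formica, Gorilla, Lycaon, Meles, Melursus, Nyctereutes, Panthera, Pongo, Puma, Rattus, Salmo, Solenopsis, Sorghum, Tremarctos, Triticum.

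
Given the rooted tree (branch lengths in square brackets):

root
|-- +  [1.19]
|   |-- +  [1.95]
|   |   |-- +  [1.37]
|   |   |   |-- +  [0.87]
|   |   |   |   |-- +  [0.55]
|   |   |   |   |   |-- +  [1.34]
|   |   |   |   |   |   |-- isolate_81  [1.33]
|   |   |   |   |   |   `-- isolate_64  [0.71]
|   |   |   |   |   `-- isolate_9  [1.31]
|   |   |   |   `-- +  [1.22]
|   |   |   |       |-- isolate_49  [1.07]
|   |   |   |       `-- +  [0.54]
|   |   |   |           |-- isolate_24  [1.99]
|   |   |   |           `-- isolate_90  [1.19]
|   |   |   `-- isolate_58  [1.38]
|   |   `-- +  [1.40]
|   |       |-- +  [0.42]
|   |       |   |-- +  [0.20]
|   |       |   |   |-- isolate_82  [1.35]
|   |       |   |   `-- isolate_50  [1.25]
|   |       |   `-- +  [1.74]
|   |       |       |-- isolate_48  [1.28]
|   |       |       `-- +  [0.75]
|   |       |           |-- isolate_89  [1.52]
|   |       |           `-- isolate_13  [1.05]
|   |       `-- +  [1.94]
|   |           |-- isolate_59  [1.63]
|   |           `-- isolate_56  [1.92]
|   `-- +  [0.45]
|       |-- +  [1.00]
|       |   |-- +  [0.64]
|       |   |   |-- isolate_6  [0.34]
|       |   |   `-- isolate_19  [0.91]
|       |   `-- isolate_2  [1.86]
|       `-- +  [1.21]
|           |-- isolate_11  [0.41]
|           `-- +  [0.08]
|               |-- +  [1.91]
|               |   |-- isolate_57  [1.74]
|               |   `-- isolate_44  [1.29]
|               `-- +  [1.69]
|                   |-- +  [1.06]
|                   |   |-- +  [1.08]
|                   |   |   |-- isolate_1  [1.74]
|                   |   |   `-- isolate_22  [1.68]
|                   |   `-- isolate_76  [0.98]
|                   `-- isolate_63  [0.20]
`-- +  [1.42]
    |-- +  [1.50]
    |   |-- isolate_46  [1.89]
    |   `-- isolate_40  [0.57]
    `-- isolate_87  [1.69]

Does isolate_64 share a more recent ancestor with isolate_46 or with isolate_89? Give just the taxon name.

isolate_89

The MRCA of isolate_64 and isolate_89 subtends (((((isolate_81,isolate_64),isolate_9),(isolate_49,(isolate_24,isolate_90))),isolate_58),(((isolate_82,isolate_50),(isolate_48,(isolate_89,isolate_13))),(isolate_59,isolate_56))) (14 taxa).
The MRCA of isolate_64 and isolate_46 is the root, subtending the entire tree (27 taxa).
The first is nested inside the second, so isolate_64 shares a more recent common ancestor with isolate_89.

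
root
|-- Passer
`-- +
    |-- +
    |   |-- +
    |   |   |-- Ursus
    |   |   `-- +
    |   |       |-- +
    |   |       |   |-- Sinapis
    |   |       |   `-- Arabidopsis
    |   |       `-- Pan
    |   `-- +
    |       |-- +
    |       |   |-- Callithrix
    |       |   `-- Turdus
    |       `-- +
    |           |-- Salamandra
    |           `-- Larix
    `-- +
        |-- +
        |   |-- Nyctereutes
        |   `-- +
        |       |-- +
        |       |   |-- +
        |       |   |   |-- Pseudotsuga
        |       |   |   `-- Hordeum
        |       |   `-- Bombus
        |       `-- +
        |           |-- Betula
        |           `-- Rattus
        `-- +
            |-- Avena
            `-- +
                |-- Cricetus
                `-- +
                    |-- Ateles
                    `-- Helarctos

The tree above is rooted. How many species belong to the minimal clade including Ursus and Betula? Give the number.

The MRCA of Ursus and Betula is the node subtending (((Ursus,((Sinapis,Arabidopsis),Pan)),((Callithrix,Turdus),(Salamandra,Larix))),((Nyctereutes,(((Pseudotsuga,Hordeum),Bombus),(Betula,Rattus))),(Avena,(Cricetus,(Ateles,Helarctos))))).
That clade contains 18 terminal taxa: Arabidopsis, Ateles, Avena, Betula, Bombus, Callithrix, Cricetus, Helarctos, Hordeum, Larix, Nyctereutes, Pan, Pseudotsuga, Rattus, Salamandra, Sinapis, Turdus, Ursus.

18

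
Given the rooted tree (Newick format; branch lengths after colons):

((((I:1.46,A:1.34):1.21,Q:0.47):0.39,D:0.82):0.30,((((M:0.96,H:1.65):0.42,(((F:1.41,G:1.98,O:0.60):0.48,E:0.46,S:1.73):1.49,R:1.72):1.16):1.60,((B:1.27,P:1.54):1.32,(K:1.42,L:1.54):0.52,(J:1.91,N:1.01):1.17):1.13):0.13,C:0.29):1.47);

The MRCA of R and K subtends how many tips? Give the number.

The MRCA of R and K is the node subtending (((M,H),(((F,G,O),E,S),R)),((B,P),(K,L),(J,N))).
That clade contains 14 terminal taxa: B, E, F, G, H, J, K, L, M, N, O, P, R, S.

14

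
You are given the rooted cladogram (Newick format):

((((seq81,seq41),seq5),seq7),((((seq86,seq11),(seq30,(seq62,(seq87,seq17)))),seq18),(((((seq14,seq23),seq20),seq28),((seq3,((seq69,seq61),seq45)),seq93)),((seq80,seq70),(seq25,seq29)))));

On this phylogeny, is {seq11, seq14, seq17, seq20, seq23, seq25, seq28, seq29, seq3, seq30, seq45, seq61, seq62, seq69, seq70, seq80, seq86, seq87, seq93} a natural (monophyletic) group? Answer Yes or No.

The MRCA of the listed taxa subtends ((((seq86,seq11),(seq30,(seq62,(seq87,seq17)))),seq18),(((((seq14,seq23),seq20),seq28),((seq3,((seq69,seq61),seq45)),seq93)),((seq80,seq70),(seq25,seq29)))).
That clade also contains seq18, which is not in the proposed group, so the group is not monophyletic.

No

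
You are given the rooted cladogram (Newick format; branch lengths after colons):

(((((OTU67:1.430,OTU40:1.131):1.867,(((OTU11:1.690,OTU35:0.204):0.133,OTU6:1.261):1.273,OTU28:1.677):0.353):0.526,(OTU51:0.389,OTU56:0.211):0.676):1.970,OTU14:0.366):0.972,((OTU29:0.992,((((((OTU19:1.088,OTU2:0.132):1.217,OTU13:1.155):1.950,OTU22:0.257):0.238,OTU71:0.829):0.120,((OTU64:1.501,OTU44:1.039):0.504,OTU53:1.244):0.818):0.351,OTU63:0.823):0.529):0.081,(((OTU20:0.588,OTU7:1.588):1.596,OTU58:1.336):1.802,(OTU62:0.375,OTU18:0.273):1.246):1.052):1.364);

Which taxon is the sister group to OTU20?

OTU7

OTU20 attaches to the tree at the node subtending (OTU20,OTU7).
The other lineage descending from that same node — the sister group — is the single tip OTU7.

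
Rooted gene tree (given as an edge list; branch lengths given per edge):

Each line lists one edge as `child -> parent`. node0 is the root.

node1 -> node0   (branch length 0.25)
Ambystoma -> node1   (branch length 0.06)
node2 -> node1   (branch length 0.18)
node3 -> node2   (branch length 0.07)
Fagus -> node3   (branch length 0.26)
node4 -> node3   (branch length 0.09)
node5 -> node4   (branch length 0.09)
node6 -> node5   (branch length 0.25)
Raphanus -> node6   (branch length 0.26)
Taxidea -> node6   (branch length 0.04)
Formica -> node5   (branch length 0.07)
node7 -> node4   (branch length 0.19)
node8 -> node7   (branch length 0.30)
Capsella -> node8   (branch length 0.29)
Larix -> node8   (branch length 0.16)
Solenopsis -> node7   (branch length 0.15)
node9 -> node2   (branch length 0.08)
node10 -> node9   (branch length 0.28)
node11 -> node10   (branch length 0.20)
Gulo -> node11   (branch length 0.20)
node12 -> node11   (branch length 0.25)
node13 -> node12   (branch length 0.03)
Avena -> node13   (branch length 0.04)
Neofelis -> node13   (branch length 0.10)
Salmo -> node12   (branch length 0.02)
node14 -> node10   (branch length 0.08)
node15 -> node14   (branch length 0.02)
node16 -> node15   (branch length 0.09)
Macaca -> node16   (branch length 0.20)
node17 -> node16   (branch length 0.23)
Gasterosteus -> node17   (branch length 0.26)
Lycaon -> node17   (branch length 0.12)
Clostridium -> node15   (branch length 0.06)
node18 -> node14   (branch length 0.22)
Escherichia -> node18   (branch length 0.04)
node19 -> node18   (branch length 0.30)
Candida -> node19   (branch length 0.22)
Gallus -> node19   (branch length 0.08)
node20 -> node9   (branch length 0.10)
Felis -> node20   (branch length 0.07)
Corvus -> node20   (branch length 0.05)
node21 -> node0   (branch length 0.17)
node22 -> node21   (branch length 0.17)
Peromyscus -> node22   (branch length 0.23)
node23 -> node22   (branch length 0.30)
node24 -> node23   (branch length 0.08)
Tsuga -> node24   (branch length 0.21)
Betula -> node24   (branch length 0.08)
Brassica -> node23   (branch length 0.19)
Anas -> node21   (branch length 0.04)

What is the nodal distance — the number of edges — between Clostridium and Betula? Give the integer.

The MRCA of Clostridium and Betula is the root of the tree.
From Clostridium up to that node: 7 branches. From Betula up to the same node: 5 branches. Total: 7 + 5 = 12.

12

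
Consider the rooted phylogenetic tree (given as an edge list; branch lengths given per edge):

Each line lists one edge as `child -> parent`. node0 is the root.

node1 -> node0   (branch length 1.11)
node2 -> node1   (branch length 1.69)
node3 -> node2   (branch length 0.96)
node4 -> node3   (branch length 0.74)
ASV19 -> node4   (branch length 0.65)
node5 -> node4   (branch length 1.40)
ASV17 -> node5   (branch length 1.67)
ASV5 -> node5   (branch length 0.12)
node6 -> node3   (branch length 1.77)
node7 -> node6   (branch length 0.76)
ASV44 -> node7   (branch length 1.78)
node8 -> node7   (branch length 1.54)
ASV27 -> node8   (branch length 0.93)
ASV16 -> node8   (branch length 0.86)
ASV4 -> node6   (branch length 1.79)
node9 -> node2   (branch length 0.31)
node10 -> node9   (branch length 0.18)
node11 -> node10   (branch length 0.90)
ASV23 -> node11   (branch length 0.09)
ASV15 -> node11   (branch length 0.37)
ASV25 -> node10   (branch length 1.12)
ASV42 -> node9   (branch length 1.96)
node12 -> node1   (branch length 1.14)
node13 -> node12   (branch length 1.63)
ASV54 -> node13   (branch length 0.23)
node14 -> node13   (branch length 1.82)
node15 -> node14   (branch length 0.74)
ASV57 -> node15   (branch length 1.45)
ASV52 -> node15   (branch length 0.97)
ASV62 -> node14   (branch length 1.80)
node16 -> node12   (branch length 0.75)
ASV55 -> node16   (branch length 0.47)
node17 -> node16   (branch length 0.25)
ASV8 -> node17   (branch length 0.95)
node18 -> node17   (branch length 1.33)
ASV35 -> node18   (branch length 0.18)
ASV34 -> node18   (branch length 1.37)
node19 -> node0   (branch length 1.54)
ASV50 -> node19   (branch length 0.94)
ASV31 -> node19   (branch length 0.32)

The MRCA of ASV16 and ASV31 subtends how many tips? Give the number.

The MRCA of ASV16 and ASV31 is the root, so the clade is the entire tree.
That clade contains 21 terminal taxa: ASV15, ASV16, ASV17, ASV19, ASV23, ASV25, ASV27, ASV31, ASV34, ASV35, ASV4, ASV42, ASV44, ASV5, ASV50, ASV52, ASV54, ASV55, ASV57, ASV62, ASV8.

21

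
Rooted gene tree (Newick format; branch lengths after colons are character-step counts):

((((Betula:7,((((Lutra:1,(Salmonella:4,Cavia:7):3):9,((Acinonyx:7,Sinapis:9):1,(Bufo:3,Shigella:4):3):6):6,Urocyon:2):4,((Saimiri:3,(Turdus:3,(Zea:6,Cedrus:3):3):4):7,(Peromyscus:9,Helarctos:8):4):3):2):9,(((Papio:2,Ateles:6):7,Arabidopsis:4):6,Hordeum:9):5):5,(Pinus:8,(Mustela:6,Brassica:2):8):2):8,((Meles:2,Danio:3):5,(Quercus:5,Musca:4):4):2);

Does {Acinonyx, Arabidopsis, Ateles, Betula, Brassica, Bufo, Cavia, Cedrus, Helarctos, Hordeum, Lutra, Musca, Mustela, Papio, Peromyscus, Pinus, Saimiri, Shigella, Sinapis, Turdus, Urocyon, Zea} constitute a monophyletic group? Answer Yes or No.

The MRCA of the listed taxa is the root, so the smallest clade containing them is the whole tree.
That clade also contains Danio, Meles, Quercus, Salmonella, which are not in the proposed group, so the group is not monophyletic.

No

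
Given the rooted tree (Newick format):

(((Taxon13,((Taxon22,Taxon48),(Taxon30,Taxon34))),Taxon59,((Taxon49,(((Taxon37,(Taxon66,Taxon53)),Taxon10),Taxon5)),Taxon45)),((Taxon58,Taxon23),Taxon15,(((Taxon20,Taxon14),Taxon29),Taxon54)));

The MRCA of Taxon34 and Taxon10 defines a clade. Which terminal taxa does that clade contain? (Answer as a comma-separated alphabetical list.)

Taxon10, Taxon13, Taxon22, Taxon30, Taxon34, Taxon37, Taxon45, Taxon48, Taxon49, Taxon5, Taxon53, Taxon59, Taxon66

Tracing Taxon34: it sits inside (Taxon30,Taxon34).
Tracing Taxon10: it sits inside ((Taxon37,(Taxon66,Taxon53)),Taxon10).
The smallest clade enclosing both is ((Taxon13,((Taxon22,Taxon48),(Taxon30,Taxon34))),Taxon59,((Taxon49,(((Taxon37,(Taxon66,Taxon53)),Taxon10),Taxon5)),Taxon45)); the answer is its 13 terminal taxa in alphabetical order.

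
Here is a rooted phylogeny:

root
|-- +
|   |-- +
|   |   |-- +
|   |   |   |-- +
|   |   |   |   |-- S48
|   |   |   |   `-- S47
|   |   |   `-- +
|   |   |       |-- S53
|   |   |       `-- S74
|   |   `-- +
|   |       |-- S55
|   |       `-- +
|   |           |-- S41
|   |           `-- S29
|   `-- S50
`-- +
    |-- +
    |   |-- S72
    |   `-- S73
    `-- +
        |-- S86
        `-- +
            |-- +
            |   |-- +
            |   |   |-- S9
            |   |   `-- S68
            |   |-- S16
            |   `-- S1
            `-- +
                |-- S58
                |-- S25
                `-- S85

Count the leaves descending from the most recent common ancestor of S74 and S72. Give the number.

18

The MRCA of S74 and S72 is the root, so the clade is the entire tree.
That clade contains 18 terminal taxa: S1, S16, S25, S29, S41, S47, S48, S50, S53, S55, S58, S68, S72, S73, S74, S85, S86, S9.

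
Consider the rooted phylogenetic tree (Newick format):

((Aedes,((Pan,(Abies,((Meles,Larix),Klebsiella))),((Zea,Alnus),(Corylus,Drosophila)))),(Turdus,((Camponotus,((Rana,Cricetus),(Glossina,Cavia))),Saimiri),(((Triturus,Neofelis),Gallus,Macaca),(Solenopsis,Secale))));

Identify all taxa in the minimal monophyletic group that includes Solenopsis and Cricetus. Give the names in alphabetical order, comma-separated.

Camponotus, Cavia, Cricetus, Gallus, Glossina, Macaca, Neofelis, Rana, Saimiri, Secale, Solenopsis, Triturus, Turdus

Tracing Solenopsis: it sits inside (Solenopsis,Secale).
Tracing Cricetus: it sits inside (Rana,Cricetus).
The smallest clade enclosing both is (Turdus,((Camponotus,((Rana,Cricetus),(Glossina,Cavia))),Saimiri),(((Triturus,Neofelis),Gallus,Macaca),(Solenopsis,Secale))); the answer is its 13 terminal taxa in alphabetical order.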